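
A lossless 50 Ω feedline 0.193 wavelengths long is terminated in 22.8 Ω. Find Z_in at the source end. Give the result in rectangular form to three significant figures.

Z_in ≈ 74.7 + j42.6 Ω

βl = 2π × 0.193 = 69.5°
tan(βl) = tan(69.5°) = 2.67
Z_in = Z_0·(Z_L + jZ_0·tanβl)/(Z_0 + jZ_L·tanβl)
     = 50·(22.8 + j134)/(50 + j60.9)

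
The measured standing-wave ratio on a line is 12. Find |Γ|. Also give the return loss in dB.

|Γ| = (S − 1)/(S + 1) = (12 − 1)/(12 + 1) = 11/13
RL = −20·log₁₀|Γ| = −20·log₁₀(0.846)

|Γ| ≈ 0.846; return loss ≈ 1.45 dB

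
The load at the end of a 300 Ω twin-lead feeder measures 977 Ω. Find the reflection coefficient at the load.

Γ = 0.53

Γ = (Z_L − Z_0)/(Z_L + Z_0) = (977 − 300)/(977 + 300) = 677/1277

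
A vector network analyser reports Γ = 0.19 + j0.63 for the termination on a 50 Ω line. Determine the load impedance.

Z_L ≈ 26.9 + j59.8 Ω

Z_L = Z_0·(1 + Γ)/(1 − Γ) = 50·(1.19 + j0.63)/(0.81 − j0.63)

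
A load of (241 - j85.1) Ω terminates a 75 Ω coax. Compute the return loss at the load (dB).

Γ = (166 − j85.1)/(316 − j85.1), |Γ| = 0.57
RL = −20·log₁₀|Γ| = −20·log₁₀(0.57)

RL ≈ 4.88 dB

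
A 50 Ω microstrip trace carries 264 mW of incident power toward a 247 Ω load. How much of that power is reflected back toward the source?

P_reflected ≈ 116 mW

Γ = (247 − 50)/(247 + 50) = 0.663
|Γ|² = 0.44
P_refl = |Γ|²·P_inc = 116 mW, P_del = (1 − |Γ|²)·P_inc = 148 mW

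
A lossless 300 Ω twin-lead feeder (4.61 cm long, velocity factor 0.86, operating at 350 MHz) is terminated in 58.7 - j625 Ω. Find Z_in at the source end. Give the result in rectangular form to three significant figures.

Z_in ≈ 19.8 − j270 Ω

λ = v/f = 0.86·c / 350 MHz = 0.737 m
βl = 2π·l/λ = 2π × 0.0625 = 22.5°
tan(βl) = tan(22.5°) = 0.414
Z_in = Z_0·(Z_L + jZ_0·tanβl)/(Z_0 + jZ_L·tanβl)
     = 300·(58.7 − j501)/(559 + j24.3)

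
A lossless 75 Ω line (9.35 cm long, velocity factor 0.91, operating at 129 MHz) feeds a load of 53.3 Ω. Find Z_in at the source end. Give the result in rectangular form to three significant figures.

λ = v/f = 0.91·c / 129 MHz = 2.12 m
βl = 2π·l/λ = 2π × 0.0442 = 15.9°
tan(βl) = tan(15.9°) = 0.285
Z_in = Z_0·(Z_L + jZ_0·tanβl)/(Z_0 + jZ_L·tanβl)
     = 75·(53.3 + j21.4)/(75 + j15.2)

Z_in ≈ 55.4 + j10.2 Ω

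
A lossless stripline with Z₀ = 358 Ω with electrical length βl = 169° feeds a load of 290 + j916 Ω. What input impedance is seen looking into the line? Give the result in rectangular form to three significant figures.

tan(βl) = tan(169°) = -0.194
Z_in = Z_0·(Z_L + jZ_0·tanβl)/(Z_0 + jZ_L·tanβl)
     = 358·(290 + j846)/(536 − j56.4)

Z_in ≈ 133 + j579 Ω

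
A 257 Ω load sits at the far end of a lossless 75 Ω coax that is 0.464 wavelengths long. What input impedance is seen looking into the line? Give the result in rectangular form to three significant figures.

Z_in ≈ 167 + j114 Ω

βl = 2π × 0.464 = 167°
tan(βl) = tan(167°) = -0.23
Z_in = Z_0·(Z_L + jZ_0·tanβl)/(Z_0 + jZ_L·tanβl)
     = 75·(257 − j17.3)/(75 − j59.1)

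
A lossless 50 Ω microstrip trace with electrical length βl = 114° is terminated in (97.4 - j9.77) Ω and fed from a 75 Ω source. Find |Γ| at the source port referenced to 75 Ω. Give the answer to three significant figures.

|Γ| ≈ 0.453

tan(βl) = -2.25
Z_in = Z_0·(Z_L + jZ_0·tanβl)/(Z_0 + jZ_L·tanβl) = 30.3 + j18.4 Ω
Γ_s = (Z_in − Z_s)/(Z_in + Z_s) = (-44.7 + j18.4)/(105 + j18.4), |Γ_s| = 0.453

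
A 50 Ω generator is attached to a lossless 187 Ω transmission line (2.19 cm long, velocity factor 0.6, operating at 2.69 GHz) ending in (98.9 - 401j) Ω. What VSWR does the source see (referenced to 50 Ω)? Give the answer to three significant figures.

VSWR ≈ 26.7

λ = v/f = 0.6·c / 2.69 GHz = 0.0669 m
βl = 2π·l/λ = 2π × 0.327 = 118°
tan(βl) = -1.89
Z_in = Z_0·(Z_L + jZ_0·tanβl)/(Z_0 + jZ_L·tanβl) = 43.7 + j232 Ω
Γ_s = (Z_in − Z_s)/(Z_in + Z_s) = (-6.3 + j232)/(93.7 + j232), |Γ_s| = 0.928
VSWR = (1 + |Γ_s|)/(1 − |Γ_s|)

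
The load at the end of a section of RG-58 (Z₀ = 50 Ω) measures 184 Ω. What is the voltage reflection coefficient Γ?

Γ = (Z_L − Z_0)/(Z_L + Z_0) = (184 − 50)/(184 + 50) = 134/234

Γ = 0.573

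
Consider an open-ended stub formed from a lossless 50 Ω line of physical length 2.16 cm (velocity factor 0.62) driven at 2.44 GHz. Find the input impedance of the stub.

Z_in ≈ +j10.6 Ω

λ = v/f = 0.62·c / 2.44 GHz = 0.0762 m
βl = 2π·l/λ = 2π × 0.283 = 102°
tan(βl) = -4.7
For an open-ended stub, Z_in = −jZ_0·cot(βl) = −jZ_0/tan(βl)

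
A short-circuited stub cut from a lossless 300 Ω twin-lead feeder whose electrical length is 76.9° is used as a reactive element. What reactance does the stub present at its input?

tan(βl) = 4.3
For a short-circuited stub, Z_in = jZ_0·tan(βl)

X_in ≈ 1290 Ω (inductive)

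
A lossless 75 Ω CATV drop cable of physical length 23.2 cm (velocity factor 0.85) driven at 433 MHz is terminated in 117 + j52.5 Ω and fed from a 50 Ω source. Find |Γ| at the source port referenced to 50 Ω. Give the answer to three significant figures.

|Γ| ≈ 0.328

λ = v/f = 0.85·c / 433 MHz = 0.589 m
βl = 2π·l/λ = 2π × 0.394 = 142°
tan(βl) = -0.786
Z_in = Z_0·(Z_L + jZ_0·tanβl)/(Z_0 + jZ_L·tanβl) = 48.4 + j34.2 Ω
Γ_s = (Z_in − Z_s)/(Z_in + Z_s) = (-1.56 + j34.2)/(98.4 + j34.2), |Γ_s| = 0.328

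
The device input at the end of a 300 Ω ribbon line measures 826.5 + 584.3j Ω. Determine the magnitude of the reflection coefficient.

Γ = (Z_L − Z_0)/(Z_L + Z_0) = (526.5 + j584.3)/(1126 + j584.3)
|Γ| = 787/1270

|Γ| ≈ 0.62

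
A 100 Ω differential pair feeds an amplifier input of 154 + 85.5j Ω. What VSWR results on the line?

VSWR ≈ 2.21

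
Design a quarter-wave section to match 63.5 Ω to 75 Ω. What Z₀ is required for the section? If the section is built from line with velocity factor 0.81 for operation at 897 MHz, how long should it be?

Z_qwt = √(Z_0·R_L) = √(75 × 63.5) = √4762
λ = 0.81·c/f = 0.271 m, so l = λ/4 = 0.0677 m

Z_qwt ≈ 69 Ω; length ≈ 6.77 cm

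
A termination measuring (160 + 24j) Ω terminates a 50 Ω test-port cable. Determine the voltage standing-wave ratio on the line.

Γ = (Z_L − Z_0)/(Z_L + Z_0) = (110 + j24)/(210 + j24)
|Γ| = 113/211 = 0.533
VSWR = (1 + |Γ|)/(1 − |Γ|) = 1.53/0.467

VSWR ≈ 3.28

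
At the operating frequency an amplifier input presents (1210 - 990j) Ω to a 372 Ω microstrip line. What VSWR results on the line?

Γ = (Z_L − Z_0)/(Z_L + Z_0) = (838 − j990)/(1582 − j990)
|Γ| = 1300/1870 = 0.695
VSWR = (1 + |Γ|)/(1 − |Γ|) = 1.7/0.305

VSWR ≈ 5.56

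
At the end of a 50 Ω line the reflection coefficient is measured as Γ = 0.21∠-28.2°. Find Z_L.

Z_L = Z_0·(1 + Γ)/(1 − Γ) = 50·(1.19 − j0.0992)/(0.815 + j0.0992)

Z_L ≈ 70.9 − j14.7 Ω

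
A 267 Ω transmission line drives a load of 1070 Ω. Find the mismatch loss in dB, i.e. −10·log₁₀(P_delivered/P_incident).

mismatch loss ≈ 1.94 dB

Γ = (1070 − 267)/(1070 + 267) = 0.601
|Γ|² = 0.361, so P_del/P_inc = 1 − |Γ|² = 0.639
ML = −10·log₁₀(1 − |Γ|²)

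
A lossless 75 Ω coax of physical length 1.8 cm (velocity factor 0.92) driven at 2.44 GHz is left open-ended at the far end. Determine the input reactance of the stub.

X_in ≈ -48.2 Ω (capacitive)

λ = v/f = 0.92·c / 2.44 GHz = 0.113 m
βl = 2π·l/λ = 2π × 0.159 = 57.3°
tan(βl) = 1.56
For an open-ended stub, Z_in = −jZ_0·cot(βl) = −jZ_0/tan(βl)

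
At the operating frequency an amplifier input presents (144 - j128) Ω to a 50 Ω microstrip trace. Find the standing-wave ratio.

VSWR ≈ 5.31

Γ = (Z_L − Z_0)/(Z_L + Z_0) = (94 − j128)/(194 − j128)
|Γ| = 159/232 = 0.683
VSWR = (1 + |Γ|)/(1 − |Γ|) = 1.68/0.317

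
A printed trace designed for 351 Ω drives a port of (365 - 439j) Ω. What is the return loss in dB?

Γ = (14 − j439)/(716 − j439), |Γ| = 0.523
RL = −20·log₁₀|Γ| = −20·log₁₀(0.523)

RL ≈ 5.63 dB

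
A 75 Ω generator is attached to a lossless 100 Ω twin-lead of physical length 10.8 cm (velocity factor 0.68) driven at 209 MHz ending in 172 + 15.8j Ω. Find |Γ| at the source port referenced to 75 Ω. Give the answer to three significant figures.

λ = v/f = 0.68·c / 209 MHz = 0.976 m
βl = 2π·l/λ = 2π × 0.111 = 39.8°
tan(βl) = 0.834
Z_in = Z_0·(Z_L + jZ_0·tanβl)/(Z_0 + jZ_L·tanβl) = 104 − j57.1 Ω
Γ_s = (Z_in − Z_s)/(Z_in + Z_s) = (28.7 − j57.1)/(179 − j57.1), |Γ_s| = 0.341

|Γ| ≈ 0.341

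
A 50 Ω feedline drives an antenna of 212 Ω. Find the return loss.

Γ = (212 − 50)/(212 + 50) = 0.618
RL = −20·log₁₀|Γ| = −20·log₁₀(0.618)

RL ≈ 4.18 dB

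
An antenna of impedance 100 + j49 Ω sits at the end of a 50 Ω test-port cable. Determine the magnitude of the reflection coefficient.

|Γ| ≈ 0.444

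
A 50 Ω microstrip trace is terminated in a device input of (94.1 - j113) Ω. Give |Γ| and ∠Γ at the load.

Γ = (Z_L − Z_0)/(Z_L + Z_0) = (44.1 − j113)/(144.1 − j113)
|Γ| = 121/183 = 0.662

Γ ≈ 0.662 ∠ -30.6°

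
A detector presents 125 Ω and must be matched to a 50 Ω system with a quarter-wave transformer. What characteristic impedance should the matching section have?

Z_qwt ≈ 79.1 Ω

Z_qwt = √(Z_0·R_L) = √(50 × 125) = √6250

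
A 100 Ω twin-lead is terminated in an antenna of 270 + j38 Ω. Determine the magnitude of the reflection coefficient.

|Γ| ≈ 0.468

Γ = (Z_L − Z_0)/(Z_L + Z_0) = (170 + j38)/(370 + j38)
|Γ| = 174/372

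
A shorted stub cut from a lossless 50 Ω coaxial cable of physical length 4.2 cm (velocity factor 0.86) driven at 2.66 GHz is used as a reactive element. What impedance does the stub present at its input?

Z_in ≈ −j22.4 Ω

λ = v/f = 0.86·c / 2.66 GHz = 0.097 m
βl = 2π·l/λ = 2π × 0.433 = 156°
tan(βl) = -0.448
For a shorted stub, Z_in = jZ_0·tan(βl)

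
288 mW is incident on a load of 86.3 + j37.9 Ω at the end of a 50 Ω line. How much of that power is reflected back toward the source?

|Γ| = |(36.3 + j37.9)/(136.3 + j37.9)| = 0.371
|Γ|² = 0.138
P_refl = |Γ|²·P_inc = 39.6 mW, P_del = (1 − |Γ|²)·P_inc = 248 mW

P_reflected ≈ 39.6 mW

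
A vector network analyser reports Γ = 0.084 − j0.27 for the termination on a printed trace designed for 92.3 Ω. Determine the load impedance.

Z_L = Z_0·(1 + Γ)/(1 − Γ) = 92.3·(1.08 − j0.27)/(0.916 + j0.27)

Z_L ≈ 93.1 − j54.7 Ω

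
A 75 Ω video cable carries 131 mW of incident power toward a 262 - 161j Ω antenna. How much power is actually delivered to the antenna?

P_delivered ≈ 73.8 mW

|Γ| = |(187 − j161)/(337 − j161)| = 0.661
|Γ|² = 0.437
P_refl = |Γ|²·P_inc = 57.2 mW, P_del = (1 − |Γ|²)·P_inc = 73.8 mW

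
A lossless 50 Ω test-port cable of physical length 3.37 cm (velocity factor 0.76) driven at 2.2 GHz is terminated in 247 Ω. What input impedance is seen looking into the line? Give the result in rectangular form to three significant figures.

λ = v/f = 0.76·c / 2.2 GHz = 0.104 m
βl = 2π·l/λ = 2π × 0.325 = 117°
tan(βl) = tan(117°) = -1.96
Z_in = Z_0·(Z_L + jZ_0·tanβl)/(Z_0 + jZ_L·tanβl)
     = 50·(247 − j97.9)/(50 − j483)

Z_in ≈ 12.6 + j24.2 Ω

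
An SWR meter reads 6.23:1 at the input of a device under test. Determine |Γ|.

|Γ| = (S − 1)/(S + 1) = (6.23 − 1)/(6.23 + 1) = 5.23/7.23

|Γ| ≈ 0.723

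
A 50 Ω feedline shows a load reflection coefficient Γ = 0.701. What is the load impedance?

Z_L ≈ 284 Ω

Z_L = Z_0·(1 + Γ)/(1 − Γ) = 50·(1.7)/(0.299)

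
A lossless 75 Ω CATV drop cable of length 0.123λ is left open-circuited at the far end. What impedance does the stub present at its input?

βl = 2π × 0.123 = 44.3°
tan(βl) = 0.975
For an open-circuited stub, Z_in = −jZ_0·cot(βl) = −jZ_0/tan(βl)

Z_in ≈ −j76.9 Ω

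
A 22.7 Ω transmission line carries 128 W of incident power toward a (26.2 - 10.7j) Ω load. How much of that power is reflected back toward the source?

P_reflected ≈ 6.47 W

|Γ| = |(3.5 − j10.7)/(48.9 − j10.7)| = 0.225
|Γ|² = 0.0506
P_refl = |Γ|²·P_inc = 6.47 W, P_del = (1 − |Γ|²)·P_inc = 122 W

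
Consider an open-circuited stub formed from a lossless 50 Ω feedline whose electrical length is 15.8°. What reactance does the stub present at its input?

X_in ≈ -177 Ω (capacitive)

tan(βl) = 0.283
For an open-circuited stub, Z_in = −jZ_0·cot(βl) = −jZ_0/tan(βl)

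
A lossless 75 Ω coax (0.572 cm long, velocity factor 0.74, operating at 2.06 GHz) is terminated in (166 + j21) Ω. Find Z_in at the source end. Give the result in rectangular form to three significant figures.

Z_in ≈ 132 − j60.5 Ω

λ = v/f = 0.74·c / 2.06 GHz = 0.108 m
βl = 2π·l/λ = 2π × 0.0531 = 19.1°
tan(βl) = tan(19.1°) = 0.346
Z_in = Z_0·(Z_L + jZ_0·tanβl)/(Z_0 + jZ_L·tanβl)
     = 75·(166 + j47)/(67.7 + j57.5)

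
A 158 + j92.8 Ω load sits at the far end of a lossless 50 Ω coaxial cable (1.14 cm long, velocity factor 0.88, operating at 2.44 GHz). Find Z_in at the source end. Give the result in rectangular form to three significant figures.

λ = v/f = 0.88·c / 2.44 GHz = 0.108 m
βl = 2π·l/λ = 2π × 0.105 = 37.9°
tan(βl) = tan(37.9°) = 0.779
Z_in = Z_0·(Z_L + jZ_0·tanβl)/(Z_0 + jZ_L·tanβl)
     = 50·(158 + j132)/(-22.3 + j123)

Z_in ≈ 40.5 − j71.5 Ω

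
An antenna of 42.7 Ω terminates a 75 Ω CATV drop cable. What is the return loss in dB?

RL ≈ 11.2 dB

Γ = (42.7 − 75)/(42.7 + 75) = -0.274
RL = −20·log₁₀|Γ| = −20·log₁₀(0.274)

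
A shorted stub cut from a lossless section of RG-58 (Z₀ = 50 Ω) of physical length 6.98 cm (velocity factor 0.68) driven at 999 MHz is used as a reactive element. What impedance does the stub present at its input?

λ = v/f = 0.68·c / 999 MHz = 0.204 m
βl = 2π·l/λ = 2π × 0.342 = 123°
tan(βl) = -1.54
For a shorted stub, Z_in = jZ_0·tan(βl)

Z_in ≈ −j76.8 Ω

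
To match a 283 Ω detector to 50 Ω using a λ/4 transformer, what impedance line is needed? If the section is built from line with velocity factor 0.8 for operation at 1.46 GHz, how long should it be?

Z_qwt = √(Z_0·R_L) = √(50 × 283) = √14150
λ = 0.8·c/f = 0.164 m, so l = λ/4 = 0.0411 m

Z_qwt ≈ 119 Ω; length ≈ 4.11 cm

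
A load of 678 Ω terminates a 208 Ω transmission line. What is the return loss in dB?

RL ≈ 5.51 dB

Γ = (678 − 208)/(678 + 208) = 0.53
RL = −20·log₁₀|Γ| = −20·log₁₀(0.53)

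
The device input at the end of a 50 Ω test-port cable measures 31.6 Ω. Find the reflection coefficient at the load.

Γ = -0.225

Γ = (Z_L − Z_0)/(Z_L + Z_0) = (31.6 − 50)/(31.6 + 50) = -18.4/81.6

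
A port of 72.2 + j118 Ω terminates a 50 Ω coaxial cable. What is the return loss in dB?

RL ≈ 3.01 dB

Γ = (22.2 + j118)/(122.2 + j118), |Γ| = 0.707
RL = −20·log₁₀|Γ| = −20·log₁₀(0.707)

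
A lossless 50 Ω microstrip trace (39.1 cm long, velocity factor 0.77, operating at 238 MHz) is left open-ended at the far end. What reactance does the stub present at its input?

X_in ≈ 71.5 Ω (inductive)

λ = v/f = 0.77·c / 238 MHz = 0.971 m
βl = 2π·l/λ = 2π × 0.403 = 145°
tan(βl) = -0.7
For an open-ended stub, Z_in = −jZ_0·cot(βl) = −jZ_0/tan(βl)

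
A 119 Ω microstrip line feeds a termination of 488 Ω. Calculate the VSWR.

VSWR ≈ 4.1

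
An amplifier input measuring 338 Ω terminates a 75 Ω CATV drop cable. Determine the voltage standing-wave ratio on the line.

VSWR ≈ 4.51

Γ = (338 − 75)/(338 + 75) = 0.637
VSWR = (1 + 0.637)/(1 − 0.637)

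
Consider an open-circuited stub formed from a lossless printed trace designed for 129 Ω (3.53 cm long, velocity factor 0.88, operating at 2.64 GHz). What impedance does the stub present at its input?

Z_in ≈ +j97.5 Ω

λ = v/f = 0.88·c / 2.64 GHz = 0.1 m
βl = 2π·l/λ = 2π × 0.353 = 127°
tan(βl) = -1.32
For an open-circuited stub, Z_in = −jZ_0·cot(βl) = −jZ_0/tan(βl)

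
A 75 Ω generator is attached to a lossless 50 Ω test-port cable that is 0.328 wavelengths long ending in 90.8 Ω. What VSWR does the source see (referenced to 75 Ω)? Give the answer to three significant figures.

βl = 2π × 0.328 = 118°
tan(βl) = -1.87
Z_in = Z_0·(Z_L + jZ_0·tanβl)/(Z_0 + jZ_L·tanβl) = 32.6 + j17.1 Ω
Γ_s = (Z_in − Z_s)/(Z_in + Z_s) = (-42.4 + j17.1)/(108 + j17.1), |Γ_s| = 0.42
VSWR = (1 + |Γ_s|)/(1 − |Γ_s|)

VSWR ≈ 2.45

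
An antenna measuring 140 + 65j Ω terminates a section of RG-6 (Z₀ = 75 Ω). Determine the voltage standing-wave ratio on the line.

VSWR ≈ 2.39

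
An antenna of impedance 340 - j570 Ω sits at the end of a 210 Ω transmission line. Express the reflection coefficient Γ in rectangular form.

Γ ≈ 0.632 − j0.382

Γ = (Z_L − Z_0)/(Z_L + Z_0) = (130 − j570)/(550 − j570)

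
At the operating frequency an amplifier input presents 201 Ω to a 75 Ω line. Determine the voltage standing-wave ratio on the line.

VSWR ≈ 2.68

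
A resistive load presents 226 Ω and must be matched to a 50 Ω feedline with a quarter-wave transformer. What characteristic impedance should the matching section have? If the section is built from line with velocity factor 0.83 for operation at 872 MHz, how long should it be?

Z_qwt = √(Z_0·R_L) = √(50 × 226) = √11300
λ = 0.83·c/f = 0.286 m, so l = λ/4 = 0.0714 m

Z_qwt ≈ 106 Ω; length ≈ 7.14 cm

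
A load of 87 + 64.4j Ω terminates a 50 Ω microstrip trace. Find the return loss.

Γ = (37 + j64.4)/(137 + j64.4), |Γ| = 0.491
RL = −20·log₁₀|Γ| = −20·log₁₀(0.491)

RL ≈ 6.18 dB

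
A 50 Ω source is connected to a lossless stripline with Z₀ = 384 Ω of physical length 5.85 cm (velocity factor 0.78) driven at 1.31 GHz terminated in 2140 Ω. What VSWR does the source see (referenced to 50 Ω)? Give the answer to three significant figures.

λ = v/f = 0.78·c / 1.31 GHz = 0.179 m
βl = 2π·l/λ = 2π × 0.328 = 118°
tan(βl) = -1.89
Z_in = Z_0·(Z_L + jZ_0·tanβl)/(Z_0 + jZ_L·tanβl) = 87.4 + j195 Ω
Γ_s = (Z_in − Z_s)/(Z_in + Z_s) = (37.4 + j195)/(137 + j195), |Γ_s| = 0.832
VSWR = (1 + |Γ_s|)/(1 − |Γ_s|)

VSWR ≈ 10.9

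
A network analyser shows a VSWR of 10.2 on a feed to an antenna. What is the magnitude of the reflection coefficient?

|Γ| = (S − 1)/(S + 1) = (10.2 − 1)/(10.2 + 1) = 9.2/11.2

|Γ| ≈ 0.821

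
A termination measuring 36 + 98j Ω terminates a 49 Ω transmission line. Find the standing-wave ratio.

VSWR ≈ 7.41

Γ = (Z_L − Z_0)/(Z_L + Z_0) = (-13 + j98)/(85 + j98)
|Γ| = 98.9/130 = 0.762
VSWR = (1 + |Γ|)/(1 − |Γ|) = 1.76/0.238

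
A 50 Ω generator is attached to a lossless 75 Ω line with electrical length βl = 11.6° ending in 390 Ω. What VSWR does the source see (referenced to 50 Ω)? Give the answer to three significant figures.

tan(βl) = 0.205
Z_in = Z_0·(Z_L + jZ_0·tanβl)/(Z_0 + jZ_L·tanβl) = 190 − j187 Ω
Γ_s = (Z_in − Z_s)/(Z_in + Z_s) = (140 − j187)/(240 − j187), |Γ_s| = 0.768
VSWR = (1 + |Γ_s|)/(1 − |Γ_s|)

VSWR ≈ 7.63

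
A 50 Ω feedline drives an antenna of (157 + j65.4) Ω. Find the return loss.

RL ≈ 4.77 dB

Γ = (107 + j65.4)/(207 + j65.4), |Γ| = 0.578
RL = −20·log₁₀|Γ| = −20·log₁₀(0.578)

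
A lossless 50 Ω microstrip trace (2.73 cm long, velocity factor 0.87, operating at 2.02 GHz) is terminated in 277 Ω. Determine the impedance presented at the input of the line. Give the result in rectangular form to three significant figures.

λ = v/f = 0.87·c / 2.02 GHz = 0.129 m
βl = 2π·l/λ = 2π × 0.211 = 76.1°
tan(βl) = tan(76.1°) = 4.03
Z_in = Z_0·(Z_L + jZ_0·tanβl)/(Z_0 + jZ_L·tanβl)
     = 50·(277 + j201)/(50 + j1120)

Z_in ≈ 9.56 − j12 Ω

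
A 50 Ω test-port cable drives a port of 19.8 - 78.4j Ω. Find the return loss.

RL ≈ 1.93 dB

Γ = (-30.2 − j78.4)/(69.8 − j78.4), |Γ| = 0.8
RL = −20·log₁₀|Γ| = −20·log₁₀(0.8)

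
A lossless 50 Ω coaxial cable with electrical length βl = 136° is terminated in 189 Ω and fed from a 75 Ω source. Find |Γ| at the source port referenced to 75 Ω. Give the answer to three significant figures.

tan(βl) = -0.966
Z_in = Z_0·(Z_L + jZ_0·tanβl)/(Z_0 + jZ_L·tanβl) = 25.5 + j44.8 Ω
Γ_s = (Z_in − Z_s)/(Z_in + Z_s) = (-49.5 + j44.8)/(100 + j44.8), |Γ_s| = 0.607

|Γ| ≈ 0.607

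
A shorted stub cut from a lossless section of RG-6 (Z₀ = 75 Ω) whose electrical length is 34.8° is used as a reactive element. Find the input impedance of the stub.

tan(βl) = 0.695
For a shorted stub, Z_in = jZ_0·tan(βl)

Z_in ≈ +j52.1 Ω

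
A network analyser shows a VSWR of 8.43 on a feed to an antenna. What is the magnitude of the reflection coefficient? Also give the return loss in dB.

|Γ| = (S − 1)/(S + 1) = (8.43 − 1)/(8.43 + 1) = 7.43/9.43
RL = −20·log₁₀|Γ| = −20·log₁₀(0.788)

|Γ| ≈ 0.788; return loss ≈ 2.07 dB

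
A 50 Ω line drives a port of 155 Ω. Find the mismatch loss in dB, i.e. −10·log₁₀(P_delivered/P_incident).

mismatch loss ≈ 1.32 dB

Γ = (155 − 50)/(155 + 50) = 0.512
|Γ|² = 0.262, so P_del/P_inc = 1 − |Γ|² = 0.738
ML = −10·log₁₀(1 − |Γ|²)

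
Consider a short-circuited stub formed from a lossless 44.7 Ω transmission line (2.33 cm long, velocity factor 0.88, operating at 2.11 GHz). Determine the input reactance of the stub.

X_in ≈ 106 Ω (inductive)

λ = v/f = 0.88·c / 2.11 GHz = 0.125 m
βl = 2π·l/λ = 2π × 0.186 = 67°
tan(βl) = 2.36
For a short-circuited stub, Z_in = jZ_0·tan(βl)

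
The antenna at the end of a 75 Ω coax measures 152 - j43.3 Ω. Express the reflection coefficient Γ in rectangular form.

Γ = (Z_L − Z_0)/(Z_L + Z_0) = (77 − j43.3)/(227 − j43.3)

Γ ≈ 0.362 − j0.122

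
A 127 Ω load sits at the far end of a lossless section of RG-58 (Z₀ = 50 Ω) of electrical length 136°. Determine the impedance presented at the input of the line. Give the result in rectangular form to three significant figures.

Z_in ≈ 35 + j37.5 Ω

tan(βl) = tan(136°) = -0.966
Z_in = Z_0·(Z_L + jZ_0·tanβl)/(Z_0 + jZ_L·tanβl)
     = 50·(127 − j48.3)/(50 − j123)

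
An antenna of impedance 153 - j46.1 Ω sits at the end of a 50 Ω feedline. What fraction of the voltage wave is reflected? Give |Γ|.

|Γ| ≈ 0.542

Γ = (Z_L − Z_0)/(Z_L + Z_0) = (103 − j46.1)/(203 − j46.1)
|Γ| = 113/208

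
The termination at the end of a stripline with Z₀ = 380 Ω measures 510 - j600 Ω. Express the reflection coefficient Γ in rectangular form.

Γ ≈ 0.413 − j0.396

Γ = (Z_L − Z_0)/(Z_L + Z_0) = (130 − j600)/(890 − j600)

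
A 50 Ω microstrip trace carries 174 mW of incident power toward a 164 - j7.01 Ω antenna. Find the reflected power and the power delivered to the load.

|Γ| = |(114 − j7.01)/(214 − j7.01)| = 0.533
|Γ|² = 0.285
P_refl = |Γ|²·P_inc = 49.5 mW, P_del = (1 − |Γ|²)·P_inc = 124 mW

P_reflected ≈ 49.5 mW; P_delivered ≈ 124 mW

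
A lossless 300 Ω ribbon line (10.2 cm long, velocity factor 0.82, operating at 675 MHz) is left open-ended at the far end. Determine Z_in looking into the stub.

Z_in ≈ +j57 Ω

λ = v/f = 0.82·c / 675 MHz = 0.364 m
βl = 2π·l/λ = 2π × 0.28 = 101°
tan(βl) = -5.26
For an open-ended stub, Z_in = −jZ_0·cot(βl) = −jZ_0/tan(βl)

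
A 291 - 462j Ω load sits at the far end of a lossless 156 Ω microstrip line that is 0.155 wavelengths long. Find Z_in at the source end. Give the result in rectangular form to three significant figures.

Z_in ≈ 25.4 − j56.4 Ω

βl = 2π × 0.155 = 55.8°
tan(βl) = tan(55.8°) = 1.47
Z_in = Z_0·(Z_L + jZ_0·tanβl)/(Z_0 + jZ_L·tanβl)
     = 156·(291 − j232)/(836 + j428)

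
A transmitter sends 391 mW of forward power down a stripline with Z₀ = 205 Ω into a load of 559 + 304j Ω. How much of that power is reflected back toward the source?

P_reflected ≈ 126 mW

|Γ| = |(354 + j304)/(764 + j304)| = 0.567
|Γ|² = 0.322
P_refl = |Γ|²·P_inc = 126 mW, P_del = (1 − |Γ|²)·P_inc = 265 mW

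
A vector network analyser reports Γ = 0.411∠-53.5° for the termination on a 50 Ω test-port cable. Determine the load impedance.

Z_L ≈ 61.1 − j48.6 Ω

Z_L = Z_0·(1 + Γ)/(1 − Γ) = 50·(1.24 − j0.33)/(0.756 + j0.33)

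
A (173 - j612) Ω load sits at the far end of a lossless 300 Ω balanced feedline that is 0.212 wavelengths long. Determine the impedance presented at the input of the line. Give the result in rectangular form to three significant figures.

βl = 2π × 0.212 = 76.3°
tan(βl) = tan(76.3°) = 4.11
Z_in = Z_0·(Z_L + jZ_0·tanβl)/(Z_0 + jZ_L·tanβl)
     = 300·(173 + j621)/(2810 + j711)

Z_in ≈ 33 + j57.8 Ω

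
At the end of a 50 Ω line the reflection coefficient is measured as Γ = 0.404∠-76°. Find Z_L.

Z_L ≈ 43.2 − j40.5 Ω

Z_L = Z_0·(1 + Γ)/(1 − Γ) = 50·(1.1 − j0.392)/(0.902 + j0.392)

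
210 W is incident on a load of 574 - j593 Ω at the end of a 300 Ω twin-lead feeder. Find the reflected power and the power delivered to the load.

P_reflected ≈ 80.3 W; P_delivered ≈ 130 W

|Γ| = |(274 − j593)/(874 − j593)| = 0.618
|Γ|² = 0.383
P_refl = |Γ|²·P_inc = 80.3 W, P_del = (1 − |Γ|²)·P_inc = 130 W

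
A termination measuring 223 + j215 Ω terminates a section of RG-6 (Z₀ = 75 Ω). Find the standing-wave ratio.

VSWR ≈ 5.9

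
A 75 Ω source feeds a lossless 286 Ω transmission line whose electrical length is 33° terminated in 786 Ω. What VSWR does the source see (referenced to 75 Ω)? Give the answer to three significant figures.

tan(βl) = 0.649
Z_in = Z_0·(Z_L + jZ_0·tanβl)/(Z_0 + jZ_L·tanβl) = 267 − j291 Ω
Γ_s = (Z_in − Z_s)/(Z_in + Z_s) = (192 − j291)/(342 − j291), |Γ_s| = 0.776
VSWR = (1 + |Γ_s|)/(1 − |Γ_s|)

VSWR ≈ 7.94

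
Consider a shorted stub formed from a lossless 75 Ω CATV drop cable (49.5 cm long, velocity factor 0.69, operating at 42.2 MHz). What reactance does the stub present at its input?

λ = v/f = 0.69·c / 42.2 MHz = 4.91 m
βl = 2π·l/λ = 2π × 0.101 = 36.3°
tan(βl) = 0.735
For a shorted stub, Z_in = jZ_0·tan(βl)

X_in ≈ 55.2 Ω (inductive)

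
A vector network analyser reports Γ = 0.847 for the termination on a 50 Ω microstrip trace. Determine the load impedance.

Z_L = Z_0·(1 + Γ)/(1 − Γ) = 50·(1.85)/(0.153)

Z_L ≈ 604 Ω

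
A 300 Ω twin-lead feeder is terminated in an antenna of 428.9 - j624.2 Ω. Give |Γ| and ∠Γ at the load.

Γ = (Z_L − Z_0)/(Z_L + Z_0) = (128.9 − j624.2)/(728.9 − j624.2)
|Γ| = 637/960 = 0.664

Γ ≈ 0.664 ∠ -37.8°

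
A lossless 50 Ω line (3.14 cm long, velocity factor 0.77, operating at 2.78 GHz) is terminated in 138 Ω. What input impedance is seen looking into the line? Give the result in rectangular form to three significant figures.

Z_in ≈ 32.9 + j39.5 Ω

λ = v/f = 0.77·c / 2.78 GHz = 0.0831 m
βl = 2π·l/λ = 2π × 0.378 = 136°
tan(βl) = tan(136°) = -0.964
Z_in = Z_0·(Z_L + jZ_0·tanβl)/(Z_0 + jZ_L·tanβl)
     = 50·(138 − j48.2)/(50 − j133)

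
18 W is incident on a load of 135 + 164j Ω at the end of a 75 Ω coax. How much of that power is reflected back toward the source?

|Γ| = |(60 + j164)/(210 + j164)| = 0.655
|Γ|² = 0.43
P_refl = |Γ|²·P_inc = 7.73 W, P_del = (1 − |Γ|²)·P_inc = 10.3 W

P_reflected ≈ 7.73 W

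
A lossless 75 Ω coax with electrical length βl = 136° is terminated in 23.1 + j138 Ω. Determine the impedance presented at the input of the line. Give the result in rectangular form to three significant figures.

tan(βl) = tan(136°) = -0.966
Z_in = Z_0·(Z_L + jZ_0·tanβl)/(Z_0 + jZ_L·tanβl)
     = 75·(23.1 + j65.6)/(208 − j22.3)

Z_in ≈ 5.72 + j24.2 Ω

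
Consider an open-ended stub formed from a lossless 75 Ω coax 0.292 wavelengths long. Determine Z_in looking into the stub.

βl = 2π × 0.292 = 105°
tan(βl) = -3.7
For an open-ended stub, Z_in = −jZ_0·cot(βl) = −jZ_0/tan(βl)

Z_in ≈ +j20.3 Ω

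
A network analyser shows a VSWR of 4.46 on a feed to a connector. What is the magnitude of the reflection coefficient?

|Γ| ≈ 0.634

|Γ| = (S − 1)/(S + 1) = (4.46 − 1)/(4.46 + 1) = 3.46/5.46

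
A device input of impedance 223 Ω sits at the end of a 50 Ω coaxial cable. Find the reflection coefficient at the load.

Γ = (Z_L − Z_0)/(Z_L + Z_0) = (223 − 50)/(223 + 50) = 173/273

Γ = 0.634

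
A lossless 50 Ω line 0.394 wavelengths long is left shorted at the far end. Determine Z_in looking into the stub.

Z_in ≈ −j39.3 Ω

βl = 2π × 0.394 = 142°
tan(βl) = -0.786
For a shorted stub, Z_in = jZ_0·tan(βl)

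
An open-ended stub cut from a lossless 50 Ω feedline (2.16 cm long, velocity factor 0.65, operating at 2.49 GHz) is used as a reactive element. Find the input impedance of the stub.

Z_in ≈ +j8.18 Ω

λ = v/f = 0.65·c / 2.49 GHz = 0.0783 m
βl = 2π·l/λ = 2π × 0.276 = 99.3°
tan(βl) = -6.11
For an open-ended stub, Z_in = −jZ_0·cot(βl) = −jZ_0/tan(βl)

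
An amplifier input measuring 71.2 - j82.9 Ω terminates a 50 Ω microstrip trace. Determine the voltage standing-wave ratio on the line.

Γ = (Z_L − Z_0)/(Z_L + Z_0) = (21.2 − j82.9)/(121.2 − j82.9)
|Γ| = 85.6/147 = 0.583
VSWR = (1 + |Γ|)/(1 − |Γ|) = 1.58/0.417

VSWR ≈ 3.79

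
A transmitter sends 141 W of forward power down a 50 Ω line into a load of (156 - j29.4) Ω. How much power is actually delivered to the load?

|Γ| = |(106 − j29.4)/(206 − j29.4)| = 0.529
|Γ|² = 0.279
P_refl = |Γ|²·P_inc = 39.4 W, P_del = (1 − |Γ|²)·P_inc = 102 W

P_delivered ≈ 102 W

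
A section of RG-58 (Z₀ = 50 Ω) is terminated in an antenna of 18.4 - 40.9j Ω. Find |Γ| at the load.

Γ = (Z_L − Z_0)/(Z_L + Z_0) = (-31.6 − j40.9)/(68.4 − j40.9)
|Γ| = 51.7/79.7

|Γ| ≈ 0.649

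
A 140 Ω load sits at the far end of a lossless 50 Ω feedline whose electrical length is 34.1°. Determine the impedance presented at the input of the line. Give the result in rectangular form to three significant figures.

tan(βl) = tan(34.1°) = 0.677
Z_in = Z_0·(Z_L + jZ_0·tanβl)/(Z_0 + jZ_L·tanβl)
     = 50·(140 + j33.9)/(50 + j94.8)

Z_in ≈ 44.4 − j50.4 Ω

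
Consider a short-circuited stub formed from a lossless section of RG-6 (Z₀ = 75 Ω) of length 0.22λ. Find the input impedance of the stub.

Z_in ≈ +j393 Ω

βl = 2π × 0.22 = 79.2°
tan(βl) = 5.24
For a short-circuited stub, Z_in = jZ_0·tan(βl)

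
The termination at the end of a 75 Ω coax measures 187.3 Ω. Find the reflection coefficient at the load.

Γ = 0.428

Γ = (Z_L − Z_0)/(Z_L + Z_0) = (187.3 − 75)/(187.3 + 75) = 112.3/262.3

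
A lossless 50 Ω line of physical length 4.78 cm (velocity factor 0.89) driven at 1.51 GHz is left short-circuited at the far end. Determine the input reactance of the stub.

λ = v/f = 0.89·c / 1.51 GHz = 0.177 m
βl = 2π·l/λ = 2π × 0.27 = 97.3°
tan(βl) = -7.79
For a short-circuited stub, Z_in = jZ_0·tan(βl)

X_in ≈ -389 Ω (capacitive)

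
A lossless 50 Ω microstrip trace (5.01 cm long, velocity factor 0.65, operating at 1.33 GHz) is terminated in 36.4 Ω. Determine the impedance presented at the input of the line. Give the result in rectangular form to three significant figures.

Z_in ≈ 54.4 − j16 Ω

λ = v/f = 0.65·c / 1.33 GHz = 0.147 m
βl = 2π·l/λ = 2π × 0.342 = 123°
tan(βl) = tan(123°) = -1.54
Z_in = Z_0·(Z_L + jZ_0·tanβl)/(Z_0 + jZ_L·tanβl)
     = 50·(36.4 − j76.9)/(50 − j56)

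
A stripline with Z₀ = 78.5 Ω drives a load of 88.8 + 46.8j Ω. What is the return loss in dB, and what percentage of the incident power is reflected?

Γ = (10.3 + j46.8)/(167.3 + j46.8), |Γ| = 0.276
RL = −20·log₁₀(0.276) = 11.2 dB
P_refl/P_inc = |Γ|² = 0.0761

RL ≈ 11.2 dB; 7.61% of incident power reflected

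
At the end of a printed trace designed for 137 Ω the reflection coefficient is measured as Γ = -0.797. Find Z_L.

Z_L ≈ 15.5 Ω

Z_L = Z_0·(1 + Γ)/(1 − Γ) = 137·(0.203)/(1.8)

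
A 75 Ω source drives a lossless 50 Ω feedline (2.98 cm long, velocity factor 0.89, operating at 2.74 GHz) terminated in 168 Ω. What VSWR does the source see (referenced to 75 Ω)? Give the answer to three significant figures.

λ = v/f = 0.89·c / 2.74 GHz = 0.0974 m
βl = 2π·l/λ = 2π × 0.306 = 110°
tan(βl) = -2.73
Z_in = Z_0·(Z_L + jZ_0·tanβl)/(Z_0 + jZ_L·tanβl) = 16.7 + j16.5 Ω
Γ_s = (Z_in − Z_s)/(Z_in + Z_s) = (-58.3 + j16.5)/(91.7 + j16.5), |Γ_s| = 0.651
VSWR = (1 + |Γ_s|)/(1 − |Γ_s|)

VSWR ≈ 4.73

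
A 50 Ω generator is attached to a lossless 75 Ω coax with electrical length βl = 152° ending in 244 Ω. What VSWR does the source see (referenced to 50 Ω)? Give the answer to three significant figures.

tan(βl) = -0.532
Z_in = Z_0·(Z_L + jZ_0·tanβl)/(Z_0 + jZ_L·tanβl) = 78.4 + j95.7 Ω
Γ_s = (Z_in − Z_s)/(Z_in + Z_s) = (28.4 + j95.7)/(128 + j95.7), |Γ_s| = 0.623
VSWR = (1 + |Γ_s|)/(1 − |Γ_s|)

VSWR ≈ 4.31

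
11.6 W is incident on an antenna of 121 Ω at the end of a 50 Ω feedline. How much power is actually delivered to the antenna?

P_delivered ≈ 9.6 W

Γ = (121 − 50)/(121 + 50) = 0.415
|Γ|² = 0.172
P_refl = |Γ|²·P_inc = 2 W, P_del = (1 − |Γ|²)·P_inc = 9.6 W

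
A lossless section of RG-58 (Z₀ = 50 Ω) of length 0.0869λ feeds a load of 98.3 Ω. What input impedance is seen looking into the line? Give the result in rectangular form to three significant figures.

βl = 2π × 0.0869 = 31.3°
tan(βl) = tan(31.3°) = 0.608
Z_in = Z_0·(Z_L + jZ_0·tanβl)/(Z_0 + jZ_L·tanβl)
     = 50·(98.3 + j30.4)/(50 + j59.7)

Z_in ≈ 55.5 − j35.9 Ω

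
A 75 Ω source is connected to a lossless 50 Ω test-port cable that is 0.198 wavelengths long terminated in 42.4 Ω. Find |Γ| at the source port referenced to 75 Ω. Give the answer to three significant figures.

βl = 2π × 0.198 = 71.3°
tan(βl) = 2.95
Z_in = Z_0·(Z_L + jZ_0·tanβl)/(Z_0 + jZ_L·tanβl) = 56.7 + j5.71 Ω
Γ_s = (Z_in − Z_s)/(Z_in + Z_s) = (-18.3 + j5.71)/(132 + j5.71), |Γ_s| = 0.146

|Γ| ≈ 0.146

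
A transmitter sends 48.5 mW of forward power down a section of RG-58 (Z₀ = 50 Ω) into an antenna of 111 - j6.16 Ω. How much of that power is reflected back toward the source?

|Γ| = |(61 − j6.16)/(161 − j6.16)| = 0.381
|Γ|² = 0.145
P_refl = |Γ|²·P_inc = 7.02 mW, P_del = (1 − |Γ|²)·P_inc = 41.5 mW

P_reflected ≈ 7.02 mW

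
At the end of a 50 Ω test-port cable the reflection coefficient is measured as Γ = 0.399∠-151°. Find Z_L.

Z_L ≈ 22.6 − j10.4 Ω

Z_L = Z_0·(1 + Γ)/(1 − Γ) = 50·(0.651 − j0.193)/(1.35 + j0.193)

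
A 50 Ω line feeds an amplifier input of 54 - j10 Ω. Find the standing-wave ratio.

VSWR ≈ 1.23

Γ = (Z_L − Z_0)/(Z_L + Z_0) = (4 − j10)/(104 − j10)
|Γ| = 10.8/104 = 0.103
VSWR = (1 + |Γ|)/(1 − |Γ|) = 1.1/0.897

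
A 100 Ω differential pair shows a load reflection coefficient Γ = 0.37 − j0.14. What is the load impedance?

Z_L ≈ 203 − j67.2 Ω

Z_L = Z_0·(1 + Γ)/(1 − Γ) = 100·(1.37 − j0.14)/(0.63 + j0.14)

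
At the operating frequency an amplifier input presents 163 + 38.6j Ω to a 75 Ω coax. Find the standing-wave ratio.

VSWR ≈ 2.33

Γ = (Z_L − Z_0)/(Z_L + Z_0) = (88 + j38.6)/(238 + j38.6)
|Γ| = 96.1/241 = 0.399
VSWR = (1 + |Γ|)/(1 − |Γ|) = 1.4/0.601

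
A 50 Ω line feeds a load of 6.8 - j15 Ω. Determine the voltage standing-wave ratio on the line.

VSWR ≈ 8.03

Γ = (Z_L − Z_0)/(Z_L + Z_0) = (-43.2 − j15)/(56.8 − j15)
|Γ| = 45.7/58.7 = 0.778
VSWR = (1 + |Γ|)/(1 − |Γ|) = 1.78/0.222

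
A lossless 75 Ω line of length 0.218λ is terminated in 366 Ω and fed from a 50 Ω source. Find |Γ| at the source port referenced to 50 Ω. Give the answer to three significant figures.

βl = 2π × 0.218 = 78.5°
tan(βl) = 4.91
Z_in = Z_0·(Z_L + jZ_0·tanβl)/(Z_0 + jZ_L·tanβl) = 16 − j14.6 Ω
Γ_s = (Z_in − Z_s)/(Z_in + Z_s) = (-34 − j14.6)/(66 − j14.6), |Γ_s| = 0.548

|Γ| ≈ 0.548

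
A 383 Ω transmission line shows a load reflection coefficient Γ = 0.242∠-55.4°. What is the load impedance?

Z_L = Z_0·(1 + Γ)/(1 − Γ) = 383·(1.14 − j0.199)/(0.863 + j0.199)

Z_L ≈ 460 − j195 Ω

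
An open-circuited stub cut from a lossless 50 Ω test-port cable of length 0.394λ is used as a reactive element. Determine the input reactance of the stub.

βl = 2π × 0.394 = 142°
tan(βl) = -0.786
For an open-circuited stub, Z_in = −jZ_0·cot(βl) = −jZ_0/tan(βl)

X_in ≈ 63.6 Ω (inductive)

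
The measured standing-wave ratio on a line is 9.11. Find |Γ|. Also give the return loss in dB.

|Γ| ≈ 0.802; return loss ≈ 1.91 dB

|Γ| = (S − 1)/(S + 1) = (9.11 − 1)/(9.11 + 1) = 8.11/10.1
RL = −20·log₁₀|Γ| = −20·log₁₀(0.802)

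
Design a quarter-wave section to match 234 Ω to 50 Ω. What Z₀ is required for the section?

Z_qwt ≈ 108 Ω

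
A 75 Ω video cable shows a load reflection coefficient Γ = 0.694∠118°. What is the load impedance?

Z_L = Z_0·(1 + Γ)/(1 − Γ) = 75·(0.674 + j0.613)/(1.33 − j0.613)

Z_L ≈ 18.2 + j43.1 Ω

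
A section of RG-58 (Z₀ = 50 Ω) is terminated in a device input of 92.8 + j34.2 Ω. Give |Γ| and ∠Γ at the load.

Γ ≈ 0.373 ∠ 25.2°

Γ = (Z_L − Z_0)/(Z_L + Z_0) = (42.8 + j34.2)/(142.8 + j34.2)
|Γ| = 54.8/147 = 0.373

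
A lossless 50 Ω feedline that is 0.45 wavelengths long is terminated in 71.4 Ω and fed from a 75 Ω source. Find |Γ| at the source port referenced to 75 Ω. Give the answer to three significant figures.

|Γ| ≈ 0.122

βl = 2π × 0.45 = 162°
tan(βl) = -0.325
Z_in = Z_0·(Z_L + jZ_0·tanβl)/(Z_0 + jZ_L·tanβl) = 65 + j13.9 Ω
Γ_s = (Z_in − Z_s)/(Z_in + Z_s) = (-10 + j13.9)/(140 + j13.9), |Γ_s| = 0.122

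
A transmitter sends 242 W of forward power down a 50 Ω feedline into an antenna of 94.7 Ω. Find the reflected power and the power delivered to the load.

Γ = (94.7 − 50)/(94.7 + 50) = 0.309
|Γ|² = 0.0954
P_refl = |Γ|²·P_inc = 23.1 W, P_del = (1 − |Γ|²)·P_inc = 219 W

P_reflected ≈ 23.1 W; P_delivered ≈ 219 W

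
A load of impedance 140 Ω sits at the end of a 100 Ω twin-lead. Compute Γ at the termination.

Γ = 0.167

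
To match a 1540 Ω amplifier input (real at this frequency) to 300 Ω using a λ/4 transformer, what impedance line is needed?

Z_qwt = √(Z_0·R_L) = √(300 × 1540) = √462000

Z_qwt ≈ 680 Ω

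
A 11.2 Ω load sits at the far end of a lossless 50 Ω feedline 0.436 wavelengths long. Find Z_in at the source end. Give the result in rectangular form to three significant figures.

Z_in ≈ 13.1 − j20 Ω

βl = 2π × 0.436 = 157°
tan(βl) = tan(157°) = -0.425
Z_in = Z_0·(Z_L + jZ_0·tanβl)/(Z_0 + jZ_L·tanβl)
     = 50·(11.2 − j21.3)/(50 − j4.76)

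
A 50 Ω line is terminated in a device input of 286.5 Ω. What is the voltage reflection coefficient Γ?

Γ = 0.703

Γ = (Z_L − Z_0)/(Z_L + Z_0) = (286.5 − 50)/(286.5 + 50) = 236.5/336.5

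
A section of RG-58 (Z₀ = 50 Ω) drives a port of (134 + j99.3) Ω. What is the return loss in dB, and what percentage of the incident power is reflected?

Γ = (84 + j99.3)/(184 + j99.3), |Γ| = 0.622
RL = −20·log₁₀(0.622) = 4.12 dB
P_refl/P_inc = |Γ|² = 0.387

RL ≈ 4.12 dB; 38.7% of incident power reflected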